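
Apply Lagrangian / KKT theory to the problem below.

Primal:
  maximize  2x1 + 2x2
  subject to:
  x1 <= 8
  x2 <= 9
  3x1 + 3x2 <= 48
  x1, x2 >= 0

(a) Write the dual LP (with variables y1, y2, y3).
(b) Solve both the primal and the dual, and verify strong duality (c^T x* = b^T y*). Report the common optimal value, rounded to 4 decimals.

The standard primal-dual pair for 'max c^T x s.t. A x <= b, x >= 0' is:
  Dual:  min b^T y  s.t.  A^T y >= c,  y >= 0.

So the dual LP is:
  minimize  8y1 + 9y2 + 48y3
  subject to:
    y1 + 3y3 >= 2
    y2 + 3y3 >= 2
    y1, y2, y3 >= 0

Solving the primal: x* = (7, 9).
  primal value c^T x* = 32.
Solving the dual: y* = (0, 0, 0.6667).
  dual value b^T y* = 32.
Strong duality: c^T x* = b^T y*. Confirmed.

32


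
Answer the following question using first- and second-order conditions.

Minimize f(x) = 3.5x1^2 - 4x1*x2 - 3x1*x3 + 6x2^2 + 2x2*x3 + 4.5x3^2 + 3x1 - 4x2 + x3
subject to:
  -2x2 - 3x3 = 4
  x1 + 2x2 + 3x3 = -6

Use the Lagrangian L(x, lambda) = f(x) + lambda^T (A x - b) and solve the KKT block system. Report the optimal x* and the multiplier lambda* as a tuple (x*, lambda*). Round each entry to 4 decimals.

Form the Lagrangian:
  L(x, lambda) = (1/2) x^T Q x + c^T x + lambda^T (A x - b)
Stationarity (grad_x L = 0): Q x + c + A^T lambda = 0.
Primal feasibility: A x = b.

This gives the KKT block system:
  [ Q   A^T ] [ x     ]   [-c ]
  [ A    0  ] [ lambda ] = [ b ]

Solving the linear system:
  x*      = (-2, -0.35, -1.1)
  lambda* = (5.1, 6.3)
  f(x*)   = 5.85

x* = (-2, -0.35, -1.1), lambda* = (5.1, 6.3)


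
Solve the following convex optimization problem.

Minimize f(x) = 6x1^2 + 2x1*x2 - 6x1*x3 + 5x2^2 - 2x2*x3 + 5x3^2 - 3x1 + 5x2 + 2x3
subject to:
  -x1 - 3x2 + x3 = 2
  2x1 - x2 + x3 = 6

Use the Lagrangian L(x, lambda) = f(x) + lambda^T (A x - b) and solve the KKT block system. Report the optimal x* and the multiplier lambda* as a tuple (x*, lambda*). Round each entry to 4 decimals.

Form the Lagrangian:
  L(x, lambda) = (1/2) x^T Q x + c^T x + lambda^T (A x - b)
Stationarity (grad_x L = 0): Q x + c + A^T lambda = 0.
Primal feasibility: A x = b.

This gives the KKT block system:
  [ Q   A^T ] [ x     ]   [-c ]
  [ A    0  ] [ lambda ] = [ b ]

Solving the linear system:
  x*      = (1.939, -0.9084, 1.2137)
  lambda* = (0.843, -5.1628)
  f(x*)   = 10.6795

x* = (1.939, -0.9084, 1.2137), lambda* = (0.843, -5.1628)


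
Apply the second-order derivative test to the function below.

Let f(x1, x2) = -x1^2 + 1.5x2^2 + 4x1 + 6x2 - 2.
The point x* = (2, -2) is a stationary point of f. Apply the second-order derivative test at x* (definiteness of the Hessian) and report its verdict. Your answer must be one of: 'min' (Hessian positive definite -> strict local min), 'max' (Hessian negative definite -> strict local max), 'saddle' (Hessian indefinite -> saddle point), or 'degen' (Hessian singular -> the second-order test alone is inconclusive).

Compute the Hessian H = grad^2 f:
  H = [[-2, 0], [0, 3]]
Verify stationarity: grad f(x*) = H x* + g = (0, 0).
Eigenvalues of H: -2, 3.
Eigenvalues have mixed signs, so H is indefinite -> x* is a saddle point.

saddle


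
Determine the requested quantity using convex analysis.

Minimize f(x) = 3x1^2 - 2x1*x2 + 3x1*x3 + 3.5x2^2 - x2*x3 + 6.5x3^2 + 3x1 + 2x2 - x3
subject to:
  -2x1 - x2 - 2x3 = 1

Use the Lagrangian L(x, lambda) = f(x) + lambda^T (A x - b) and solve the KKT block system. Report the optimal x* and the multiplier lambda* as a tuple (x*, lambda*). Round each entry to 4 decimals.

Form the Lagrangian:
  L(x, lambda) = (1/2) x^T Q x + c^T x + lambda^T (A x - b)
Stationarity (grad_x L = 0): Q x + c + A^T lambda = 0.
Primal feasibility: A x = b.

This gives the KKT block system:
  [ Q   A^T ] [ x     ]   [-c ]
  [ A    0  ] [ lambda ] = [ b ]

Solving the linear system:
  x*      = (-0.5854, -0.3474, 0.2591)
  lambda* = (0.4798)
  f(x*)   = -1.595

x* = (-0.5854, -0.3474, 0.2591), lambda* = (0.4798)


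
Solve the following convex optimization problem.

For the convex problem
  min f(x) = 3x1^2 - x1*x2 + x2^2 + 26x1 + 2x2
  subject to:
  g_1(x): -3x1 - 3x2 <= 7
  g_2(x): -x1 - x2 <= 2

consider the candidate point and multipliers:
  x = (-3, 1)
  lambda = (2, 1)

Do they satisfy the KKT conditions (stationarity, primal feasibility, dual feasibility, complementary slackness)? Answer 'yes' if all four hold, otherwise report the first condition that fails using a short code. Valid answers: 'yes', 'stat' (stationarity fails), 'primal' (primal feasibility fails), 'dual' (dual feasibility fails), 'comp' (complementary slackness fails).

Gradient of f: grad f(x) = Q x + c = (7, 7)
Constraint values g_i(x) = a_i^T x - b_i:
  g_1((-3, 1)) = -1
  g_2((-3, 1)) = 0
Stationarity residual: grad f(x) + sum_i lambda_i a_i = (0, 0)
  -> stationarity OK
Primal feasibility (all g_i <= 0): OK
Dual feasibility (all lambda_i >= 0): OK
Complementary slackness (lambda_i * g_i(x) = 0 for all i): FAILS

Verdict: the first failing condition is complementary_slackness -> comp.

comp


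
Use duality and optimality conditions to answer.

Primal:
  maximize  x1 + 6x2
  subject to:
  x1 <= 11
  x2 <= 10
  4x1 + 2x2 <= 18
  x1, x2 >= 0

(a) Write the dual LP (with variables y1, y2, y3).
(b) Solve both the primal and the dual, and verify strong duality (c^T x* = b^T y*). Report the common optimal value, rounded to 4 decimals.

The standard primal-dual pair for 'max c^T x s.t. A x <= b, x >= 0' is:
  Dual:  min b^T y  s.t.  A^T y >= c,  y >= 0.

So the dual LP is:
  minimize  11y1 + 10y2 + 18y3
  subject to:
    y1 + 4y3 >= 1
    y2 + 2y3 >= 6
    y1, y2, y3 >= 0

Solving the primal: x* = (0, 9).
  primal value c^T x* = 54.
Solving the dual: y* = (0, 0, 3).
  dual value b^T y* = 54.
Strong duality: c^T x* = b^T y*. Confirmed.

54


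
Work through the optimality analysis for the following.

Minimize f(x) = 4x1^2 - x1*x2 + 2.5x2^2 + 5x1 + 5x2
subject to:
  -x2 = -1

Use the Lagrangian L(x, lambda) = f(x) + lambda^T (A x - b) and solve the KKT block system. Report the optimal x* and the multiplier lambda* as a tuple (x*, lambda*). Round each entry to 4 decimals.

Form the Lagrangian:
  L(x, lambda) = (1/2) x^T Q x + c^T x + lambda^T (A x - b)
Stationarity (grad_x L = 0): Q x + c + A^T lambda = 0.
Primal feasibility: A x = b.

This gives the KKT block system:
  [ Q   A^T ] [ x     ]   [-c ]
  [ A    0  ] [ lambda ] = [ b ]

Solving the linear system:
  x*      = (-0.5, 1)
  lambda* = (10.5)
  f(x*)   = 6.5

x* = (-0.5, 1), lambda* = (10.5)


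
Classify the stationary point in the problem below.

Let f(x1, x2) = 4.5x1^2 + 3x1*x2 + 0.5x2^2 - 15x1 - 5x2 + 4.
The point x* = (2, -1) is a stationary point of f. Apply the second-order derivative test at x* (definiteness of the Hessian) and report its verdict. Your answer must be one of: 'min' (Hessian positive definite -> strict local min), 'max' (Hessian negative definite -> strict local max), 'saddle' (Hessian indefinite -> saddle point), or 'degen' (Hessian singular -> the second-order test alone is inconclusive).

Compute the Hessian H = grad^2 f:
  H = [[9, 3], [3, 1]]
Verify stationarity: grad f(x*) = H x* + g = (0, 0).
Eigenvalues of H: 0, 10.
H has a zero eigenvalue (singular; positive semidefinite but not definite), so H is neither positive definite, negative definite, nor indefinite. The second-order test alone is inconclusive -> degen.
(Indeed, f is constant along the null direction of H through x*, so x* is not a strict local extremum.)

degen


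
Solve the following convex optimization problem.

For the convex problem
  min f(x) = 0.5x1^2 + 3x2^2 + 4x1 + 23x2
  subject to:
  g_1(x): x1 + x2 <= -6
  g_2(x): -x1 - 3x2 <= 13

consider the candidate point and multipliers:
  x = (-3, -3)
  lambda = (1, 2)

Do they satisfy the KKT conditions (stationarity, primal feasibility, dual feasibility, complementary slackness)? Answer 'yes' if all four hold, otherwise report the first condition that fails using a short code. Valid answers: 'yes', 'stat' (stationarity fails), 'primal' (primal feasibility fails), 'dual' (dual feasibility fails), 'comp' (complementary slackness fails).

Gradient of f: grad f(x) = Q x + c = (1, 5)
Constraint values g_i(x) = a_i^T x - b_i:
  g_1((-3, -3)) = 0
  g_2((-3, -3)) = -1
Stationarity residual: grad f(x) + sum_i lambda_i a_i = (0, 0)
  -> stationarity OK
Primal feasibility (all g_i <= 0): OK
Dual feasibility (all lambda_i >= 0): OK
Complementary slackness (lambda_i * g_i(x) = 0 for all i): FAILS

Verdict: the first failing condition is complementary_slackness -> comp.

comp


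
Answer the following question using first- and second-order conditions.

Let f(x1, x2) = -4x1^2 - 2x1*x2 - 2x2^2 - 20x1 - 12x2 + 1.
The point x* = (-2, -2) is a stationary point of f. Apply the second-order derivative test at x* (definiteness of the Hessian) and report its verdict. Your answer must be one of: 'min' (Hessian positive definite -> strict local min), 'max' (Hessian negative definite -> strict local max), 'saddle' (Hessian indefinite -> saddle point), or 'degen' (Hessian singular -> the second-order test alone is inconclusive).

Compute the Hessian H = grad^2 f:
  H = [[-8, -2], [-2, -4]]
Verify stationarity: grad f(x*) = H x* + g = (0, 0).
Eigenvalues of H: -8.8284, -3.1716.
Both eigenvalues < 0, so H is negative definite -> x* is a strict local max.

max


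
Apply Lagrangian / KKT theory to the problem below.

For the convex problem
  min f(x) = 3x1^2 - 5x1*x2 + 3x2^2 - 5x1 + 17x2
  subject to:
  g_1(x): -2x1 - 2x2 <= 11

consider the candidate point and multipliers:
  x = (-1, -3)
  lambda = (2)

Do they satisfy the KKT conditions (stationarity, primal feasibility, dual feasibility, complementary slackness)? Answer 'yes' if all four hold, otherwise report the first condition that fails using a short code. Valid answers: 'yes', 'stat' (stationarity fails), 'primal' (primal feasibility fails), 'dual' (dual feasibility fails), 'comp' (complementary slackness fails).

Gradient of f: grad f(x) = Q x + c = (4, 4)
Constraint values g_i(x) = a_i^T x - b_i:
  g_1((-1, -3)) = -3
Stationarity residual: grad f(x) + sum_i lambda_i a_i = (0, 0)
  -> stationarity OK
Primal feasibility (all g_i <= 0): OK
Dual feasibility (all lambda_i >= 0): OK
Complementary slackness (lambda_i * g_i(x) = 0 for all i): FAILS

Verdict: the first failing condition is complementary_slackness -> comp.

comp


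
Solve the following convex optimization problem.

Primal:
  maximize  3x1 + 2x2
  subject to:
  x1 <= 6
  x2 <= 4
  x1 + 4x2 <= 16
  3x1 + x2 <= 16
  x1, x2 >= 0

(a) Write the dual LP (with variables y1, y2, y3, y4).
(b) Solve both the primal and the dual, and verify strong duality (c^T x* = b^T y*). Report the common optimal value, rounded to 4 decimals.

The standard primal-dual pair for 'max c^T x s.t. A x <= b, x >= 0' is:
  Dual:  min b^T y  s.t.  A^T y >= c,  y >= 0.

So the dual LP is:
  minimize  6y1 + 4y2 + 16y3 + 16y4
  subject to:
    y1 + y3 + 3y4 >= 3
    y2 + 4y3 + y4 >= 2
    y1, y2, y3, y4 >= 0

Solving the primal: x* = (4.3636, 2.9091).
  primal value c^T x* = 18.9091.
Solving the dual: y* = (0, 0, 0.2727, 0.9091).
  dual value b^T y* = 18.9091.
Strong duality: c^T x* = b^T y*. Confirmed.

18.9091


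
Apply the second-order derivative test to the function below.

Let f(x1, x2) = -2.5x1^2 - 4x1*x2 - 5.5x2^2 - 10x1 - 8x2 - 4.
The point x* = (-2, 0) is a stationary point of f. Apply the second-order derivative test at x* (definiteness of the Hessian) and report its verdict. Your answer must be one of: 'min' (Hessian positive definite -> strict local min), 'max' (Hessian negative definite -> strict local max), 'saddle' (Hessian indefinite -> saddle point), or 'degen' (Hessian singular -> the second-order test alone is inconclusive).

Compute the Hessian H = grad^2 f:
  H = [[-5, -4], [-4, -11]]
Verify stationarity: grad f(x*) = H x* + g = (0, 0).
Eigenvalues of H: -13, -3.
Both eigenvalues < 0, so H is negative definite -> x* is a strict local max.

max


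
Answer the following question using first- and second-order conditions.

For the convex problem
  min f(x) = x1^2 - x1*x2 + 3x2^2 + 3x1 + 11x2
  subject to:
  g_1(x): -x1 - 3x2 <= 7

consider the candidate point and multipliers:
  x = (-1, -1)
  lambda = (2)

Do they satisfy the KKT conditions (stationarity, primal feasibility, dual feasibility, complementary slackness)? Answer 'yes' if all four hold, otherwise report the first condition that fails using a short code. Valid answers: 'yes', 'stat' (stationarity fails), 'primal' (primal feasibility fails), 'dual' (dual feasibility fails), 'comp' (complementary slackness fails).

Gradient of f: grad f(x) = Q x + c = (2, 6)
Constraint values g_i(x) = a_i^T x - b_i:
  g_1((-1, -1)) = -3
Stationarity residual: grad f(x) + sum_i lambda_i a_i = (0, 0)
  -> stationarity OK
Primal feasibility (all g_i <= 0): OK
Dual feasibility (all lambda_i >= 0): OK
Complementary slackness (lambda_i * g_i(x) = 0 for all i): FAILS

Verdict: the first failing condition is complementary_slackness -> comp.

comp


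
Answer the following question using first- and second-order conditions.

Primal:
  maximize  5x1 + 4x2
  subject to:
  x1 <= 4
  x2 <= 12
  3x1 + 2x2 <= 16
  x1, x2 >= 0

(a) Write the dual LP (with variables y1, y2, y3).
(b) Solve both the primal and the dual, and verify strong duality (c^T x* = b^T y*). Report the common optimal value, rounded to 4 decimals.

The standard primal-dual pair for 'max c^T x s.t. A x <= b, x >= 0' is:
  Dual:  min b^T y  s.t.  A^T y >= c,  y >= 0.

So the dual LP is:
  minimize  4y1 + 12y2 + 16y3
  subject to:
    y1 + 3y3 >= 5
    y2 + 2y3 >= 4
    y1, y2, y3 >= 0

Solving the primal: x* = (0, 8).
  primal value c^T x* = 32.
Solving the dual: y* = (0, 0, 2).
  dual value b^T y* = 32.
Strong duality: c^T x* = b^T y*. Confirmed.

32


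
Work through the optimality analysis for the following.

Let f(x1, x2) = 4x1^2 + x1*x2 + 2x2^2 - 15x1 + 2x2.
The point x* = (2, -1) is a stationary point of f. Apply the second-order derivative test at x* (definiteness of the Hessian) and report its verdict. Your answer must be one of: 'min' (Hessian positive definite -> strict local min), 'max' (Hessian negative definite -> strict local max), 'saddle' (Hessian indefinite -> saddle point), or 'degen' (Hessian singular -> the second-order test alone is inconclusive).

Compute the Hessian H = grad^2 f:
  H = [[8, 1], [1, 4]]
Verify stationarity: grad f(x*) = H x* + g = (0, 0).
Eigenvalues of H: 3.7639, 8.2361.
Both eigenvalues > 0, so H is positive definite -> x* is a strict local min.

min


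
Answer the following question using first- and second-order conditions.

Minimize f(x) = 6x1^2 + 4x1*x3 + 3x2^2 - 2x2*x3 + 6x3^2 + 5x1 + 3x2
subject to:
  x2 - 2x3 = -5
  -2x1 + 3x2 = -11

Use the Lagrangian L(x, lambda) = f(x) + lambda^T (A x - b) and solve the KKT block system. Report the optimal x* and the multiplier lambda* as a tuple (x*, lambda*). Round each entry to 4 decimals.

Form the Lagrangian:
  L(x, lambda) = (1/2) x^T Q x + c^T x + lambda^T (A x - b)
Stationarity (grad_x L = 0): Q x + c + A^T lambda = 0.
Primal feasibility: A x = b.

This gives the KKT block system:
  [ Q   A^T ] [ x     ]   [-c ]
  [ A    0  ] [ lambda ] = [ b ]

Solving the linear system:
  x*      = (0.0437, -3.6375, 0.6813)
  lambda* = (7.8125, 4.125)
  f(x*)   = 36.8719

x* = (0.0437, -3.6375, 0.6813), lambda* = (7.8125, 4.125)


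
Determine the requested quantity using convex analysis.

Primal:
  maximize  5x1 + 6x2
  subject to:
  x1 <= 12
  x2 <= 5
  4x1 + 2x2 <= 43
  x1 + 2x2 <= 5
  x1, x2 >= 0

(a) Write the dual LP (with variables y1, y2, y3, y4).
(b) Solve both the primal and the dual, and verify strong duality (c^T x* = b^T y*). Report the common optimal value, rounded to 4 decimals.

The standard primal-dual pair for 'max c^T x s.t. A x <= b, x >= 0' is:
  Dual:  min b^T y  s.t.  A^T y >= c,  y >= 0.

So the dual LP is:
  minimize  12y1 + 5y2 + 43y3 + 5y4
  subject to:
    y1 + 4y3 + y4 >= 5
    y2 + 2y3 + 2y4 >= 6
    y1, y2, y3, y4 >= 0

Solving the primal: x* = (5, 0).
  primal value c^T x* = 25.
Solving the dual: y* = (0, 0, 0, 5).
  dual value b^T y* = 25.
Strong duality: c^T x* = b^T y*. Confirmed.

25


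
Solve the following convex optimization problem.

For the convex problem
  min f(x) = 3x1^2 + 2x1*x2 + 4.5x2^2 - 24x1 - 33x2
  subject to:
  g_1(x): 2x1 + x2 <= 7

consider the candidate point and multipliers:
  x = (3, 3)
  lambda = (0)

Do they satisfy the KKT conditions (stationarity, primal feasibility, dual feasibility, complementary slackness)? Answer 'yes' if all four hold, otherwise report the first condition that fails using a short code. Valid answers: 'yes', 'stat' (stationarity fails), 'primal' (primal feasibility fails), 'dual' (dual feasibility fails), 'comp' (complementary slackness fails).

Gradient of f: grad f(x) = Q x + c = (0, 0)
Constraint values g_i(x) = a_i^T x - b_i:
  g_1((3, 3)) = 2
Stationarity residual: grad f(x) + sum_i lambda_i a_i = (0, 0)
  -> stationarity OK
Primal feasibility (all g_i <= 0): FAILS
Dual feasibility (all lambda_i >= 0): OK
Complementary slackness (lambda_i * g_i(x) = 0 for all i): OK

Verdict: the first failing condition is primal_feasibility -> primal.

primal


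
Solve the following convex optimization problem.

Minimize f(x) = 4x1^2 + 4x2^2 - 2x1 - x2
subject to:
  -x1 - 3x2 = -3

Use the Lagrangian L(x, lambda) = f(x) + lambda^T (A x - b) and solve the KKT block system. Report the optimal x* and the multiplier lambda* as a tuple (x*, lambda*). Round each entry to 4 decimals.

Form the Lagrangian:
  L(x, lambda) = (1/2) x^T Q x + c^T x + lambda^T (A x - b)
Stationarity (grad_x L = 0): Q x + c + A^T lambda = 0.
Primal feasibility: A x = b.

This gives the KKT block system:
  [ Q   A^T ] [ x     ]   [-c ]
  [ A    0  ] [ lambda ] = [ b ]

Solving the linear system:
  x*      = (0.4875, 0.8375)
  lambda* = (1.9)
  f(x*)   = 1.9437

x* = (0.4875, 0.8375), lambda* = (1.9)


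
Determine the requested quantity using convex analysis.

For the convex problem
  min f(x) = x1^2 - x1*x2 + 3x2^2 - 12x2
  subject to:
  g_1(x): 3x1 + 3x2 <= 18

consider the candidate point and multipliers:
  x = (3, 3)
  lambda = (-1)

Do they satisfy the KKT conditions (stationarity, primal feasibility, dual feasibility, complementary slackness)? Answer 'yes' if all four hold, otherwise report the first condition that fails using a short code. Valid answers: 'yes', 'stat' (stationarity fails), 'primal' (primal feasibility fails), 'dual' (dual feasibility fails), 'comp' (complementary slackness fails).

Gradient of f: grad f(x) = Q x + c = (3, 3)
Constraint values g_i(x) = a_i^T x - b_i:
  g_1((3, 3)) = 0
Stationarity residual: grad f(x) + sum_i lambda_i a_i = (0, 0)
  -> stationarity OK
Primal feasibility (all g_i <= 0): OK
Dual feasibility (all lambda_i >= 0): FAILS
Complementary slackness (lambda_i * g_i(x) = 0 for all i): OK

Verdict: the first failing condition is dual_feasibility -> dual.

dual


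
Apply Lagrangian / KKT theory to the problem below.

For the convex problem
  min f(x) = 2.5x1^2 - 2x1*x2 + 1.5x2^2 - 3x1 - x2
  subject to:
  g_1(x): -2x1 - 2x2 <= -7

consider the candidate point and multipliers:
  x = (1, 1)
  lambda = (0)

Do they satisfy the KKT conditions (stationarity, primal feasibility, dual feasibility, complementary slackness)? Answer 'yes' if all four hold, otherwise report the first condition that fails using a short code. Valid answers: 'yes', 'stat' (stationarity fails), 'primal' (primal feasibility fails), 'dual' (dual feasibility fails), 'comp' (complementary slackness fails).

Gradient of f: grad f(x) = Q x + c = (0, 0)
Constraint values g_i(x) = a_i^T x - b_i:
  g_1((1, 1)) = 3
Stationarity residual: grad f(x) + sum_i lambda_i a_i = (0, 0)
  -> stationarity OK
Primal feasibility (all g_i <= 0): FAILS
Dual feasibility (all lambda_i >= 0): OK
Complementary slackness (lambda_i * g_i(x) = 0 for all i): OK

Verdict: the first failing condition is primal_feasibility -> primal.

primal


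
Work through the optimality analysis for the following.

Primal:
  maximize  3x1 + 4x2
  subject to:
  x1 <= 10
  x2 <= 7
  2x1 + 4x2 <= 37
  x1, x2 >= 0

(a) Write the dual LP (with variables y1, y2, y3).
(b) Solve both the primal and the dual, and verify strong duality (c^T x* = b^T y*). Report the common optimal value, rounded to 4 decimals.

The standard primal-dual pair for 'max c^T x s.t. A x <= b, x >= 0' is:
  Dual:  min b^T y  s.t.  A^T y >= c,  y >= 0.

So the dual LP is:
  minimize  10y1 + 7y2 + 37y3
  subject to:
    y1 + 2y3 >= 3
    y2 + 4y3 >= 4
    y1, y2, y3 >= 0

Solving the primal: x* = (10, 4.25).
  primal value c^T x* = 47.
Solving the dual: y* = (1, 0, 1).
  dual value b^T y* = 47.
Strong duality: c^T x* = b^T y*. Confirmed.

47


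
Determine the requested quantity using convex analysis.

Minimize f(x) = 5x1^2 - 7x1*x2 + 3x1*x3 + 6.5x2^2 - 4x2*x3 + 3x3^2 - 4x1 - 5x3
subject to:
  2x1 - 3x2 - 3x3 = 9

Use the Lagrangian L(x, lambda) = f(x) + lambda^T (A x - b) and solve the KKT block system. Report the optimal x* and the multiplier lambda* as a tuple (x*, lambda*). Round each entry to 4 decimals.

Form the Lagrangian:
  L(x, lambda) = (1/2) x^T Q x + c^T x + lambda^T (A x - b)
Stationarity (grad_x L = 0): Q x + c + A^T lambda = 0.
Primal feasibility: A x = b.

This gives the KKT block system:
  [ Q   A^T ] [ x     ]   [-c ]
  [ A    0  ] [ lambda ] = [ b ]

Solving the linear system:
  x*      = (1.0548, -0.6452, -1.6516)
  lambda* = (-3.0548)
  f(x*)   = 15.7661

x* = (1.0548, -0.6452, -1.6516), lambda* = (-3.0548)


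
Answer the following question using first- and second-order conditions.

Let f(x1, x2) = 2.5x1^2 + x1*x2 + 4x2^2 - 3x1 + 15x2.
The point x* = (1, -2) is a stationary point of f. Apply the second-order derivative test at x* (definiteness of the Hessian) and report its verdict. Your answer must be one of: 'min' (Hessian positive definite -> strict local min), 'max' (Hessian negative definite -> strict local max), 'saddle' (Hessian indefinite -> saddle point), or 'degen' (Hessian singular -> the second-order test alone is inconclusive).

Compute the Hessian H = grad^2 f:
  H = [[5, 1], [1, 8]]
Verify stationarity: grad f(x*) = H x* + g = (0, 0).
Eigenvalues of H: 4.6972, 8.3028.
Both eigenvalues > 0, so H is positive definite -> x* is a strict local min.

min


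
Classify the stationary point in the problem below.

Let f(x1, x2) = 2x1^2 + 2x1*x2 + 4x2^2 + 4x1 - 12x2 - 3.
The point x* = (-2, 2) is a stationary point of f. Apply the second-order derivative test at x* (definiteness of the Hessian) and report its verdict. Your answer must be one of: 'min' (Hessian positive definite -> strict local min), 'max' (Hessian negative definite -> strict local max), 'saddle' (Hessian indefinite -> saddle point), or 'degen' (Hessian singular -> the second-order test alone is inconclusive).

Compute the Hessian H = grad^2 f:
  H = [[4, 2], [2, 8]]
Verify stationarity: grad f(x*) = H x* + g = (0, 0).
Eigenvalues of H: 3.1716, 8.8284.
Both eigenvalues > 0, so H is positive definite -> x* is a strict local min.

min


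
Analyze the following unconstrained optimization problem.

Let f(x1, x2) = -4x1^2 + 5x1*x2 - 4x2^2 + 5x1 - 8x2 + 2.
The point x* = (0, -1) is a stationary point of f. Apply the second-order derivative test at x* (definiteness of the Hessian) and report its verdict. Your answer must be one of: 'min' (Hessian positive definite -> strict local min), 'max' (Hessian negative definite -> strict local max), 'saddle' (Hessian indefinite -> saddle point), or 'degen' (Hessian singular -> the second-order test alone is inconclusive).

Compute the Hessian H = grad^2 f:
  H = [[-8, 5], [5, -8]]
Verify stationarity: grad f(x*) = H x* + g = (0, 0).
Eigenvalues of H: -13, -3.
Both eigenvalues < 0, so H is negative definite -> x* is a strict local max.

max


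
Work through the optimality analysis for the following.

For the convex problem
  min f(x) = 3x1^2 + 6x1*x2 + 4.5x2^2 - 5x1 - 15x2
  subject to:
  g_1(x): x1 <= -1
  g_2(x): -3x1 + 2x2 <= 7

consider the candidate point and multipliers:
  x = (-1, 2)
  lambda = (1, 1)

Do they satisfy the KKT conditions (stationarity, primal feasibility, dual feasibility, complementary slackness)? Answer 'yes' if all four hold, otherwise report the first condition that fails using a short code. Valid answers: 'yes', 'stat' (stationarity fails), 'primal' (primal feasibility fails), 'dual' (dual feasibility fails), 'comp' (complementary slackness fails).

Gradient of f: grad f(x) = Q x + c = (1, -3)
Constraint values g_i(x) = a_i^T x - b_i:
  g_1((-1, 2)) = 0
  g_2((-1, 2)) = 0
Stationarity residual: grad f(x) + sum_i lambda_i a_i = (-1, -1)
  -> stationarity FAILS
Primal feasibility (all g_i <= 0): OK
Dual feasibility (all lambda_i >= 0): OK
Complementary slackness (lambda_i * g_i(x) = 0 for all i): OK

Verdict: the first failing condition is stationarity -> stat.

stat


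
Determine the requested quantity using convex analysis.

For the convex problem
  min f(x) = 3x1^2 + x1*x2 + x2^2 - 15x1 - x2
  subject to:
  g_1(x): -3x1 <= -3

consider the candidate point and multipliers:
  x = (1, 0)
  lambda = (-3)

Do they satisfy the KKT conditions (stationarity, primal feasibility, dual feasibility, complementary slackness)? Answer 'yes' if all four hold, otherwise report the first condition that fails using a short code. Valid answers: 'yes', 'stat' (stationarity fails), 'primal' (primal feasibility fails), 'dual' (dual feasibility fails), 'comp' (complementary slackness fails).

Gradient of f: grad f(x) = Q x + c = (-9, 0)
Constraint values g_i(x) = a_i^T x - b_i:
  g_1((1, 0)) = 0
Stationarity residual: grad f(x) + sum_i lambda_i a_i = (0, 0)
  -> stationarity OK
Primal feasibility (all g_i <= 0): OK
Dual feasibility (all lambda_i >= 0): FAILS
Complementary slackness (lambda_i * g_i(x) = 0 for all i): OK

Verdict: the first failing condition is dual_feasibility -> dual.

dual


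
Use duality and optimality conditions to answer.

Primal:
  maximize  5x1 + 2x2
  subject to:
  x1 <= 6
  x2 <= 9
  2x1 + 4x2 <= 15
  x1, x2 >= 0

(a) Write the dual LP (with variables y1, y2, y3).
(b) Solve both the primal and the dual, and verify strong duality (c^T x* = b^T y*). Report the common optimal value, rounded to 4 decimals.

The standard primal-dual pair for 'max c^T x s.t. A x <= b, x >= 0' is:
  Dual:  min b^T y  s.t.  A^T y >= c,  y >= 0.

So the dual LP is:
  minimize  6y1 + 9y2 + 15y3
  subject to:
    y1 + 2y3 >= 5
    y2 + 4y3 >= 2
    y1, y2, y3 >= 0

Solving the primal: x* = (6, 0.75).
  primal value c^T x* = 31.5.
Solving the dual: y* = (4, 0, 0.5).
  dual value b^T y* = 31.5.
Strong duality: c^T x* = b^T y*. Confirmed.

31.5


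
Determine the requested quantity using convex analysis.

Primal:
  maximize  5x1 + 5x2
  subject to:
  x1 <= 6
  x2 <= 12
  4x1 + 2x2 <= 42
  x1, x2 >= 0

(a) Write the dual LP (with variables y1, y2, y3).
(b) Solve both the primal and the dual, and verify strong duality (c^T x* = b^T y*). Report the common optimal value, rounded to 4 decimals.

The standard primal-dual pair for 'max c^T x s.t. A x <= b, x >= 0' is:
  Dual:  min b^T y  s.t.  A^T y >= c,  y >= 0.

So the dual LP is:
  minimize  6y1 + 12y2 + 42y3
  subject to:
    y1 + 4y3 >= 5
    y2 + 2y3 >= 5
    y1, y2, y3 >= 0

Solving the primal: x* = (4.5, 12).
  primal value c^T x* = 82.5.
Solving the dual: y* = (0, 2.5, 1.25).
  dual value b^T y* = 82.5.
Strong duality: c^T x* = b^T y*. Confirmed.

82.5


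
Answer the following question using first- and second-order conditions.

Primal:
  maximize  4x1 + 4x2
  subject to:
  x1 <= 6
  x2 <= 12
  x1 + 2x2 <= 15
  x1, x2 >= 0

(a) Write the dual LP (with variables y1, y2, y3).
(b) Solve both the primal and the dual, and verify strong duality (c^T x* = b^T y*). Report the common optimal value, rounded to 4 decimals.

The standard primal-dual pair for 'max c^T x s.t. A x <= b, x >= 0' is:
  Dual:  min b^T y  s.t.  A^T y >= c,  y >= 0.

So the dual LP is:
  minimize  6y1 + 12y2 + 15y3
  subject to:
    y1 + y3 >= 4
    y2 + 2y3 >= 4
    y1, y2, y3 >= 0

Solving the primal: x* = (6, 4.5).
  primal value c^T x* = 42.
Solving the dual: y* = (2, 0, 2).
  dual value b^T y* = 42.
Strong duality: c^T x* = b^T y*. Confirmed.

42


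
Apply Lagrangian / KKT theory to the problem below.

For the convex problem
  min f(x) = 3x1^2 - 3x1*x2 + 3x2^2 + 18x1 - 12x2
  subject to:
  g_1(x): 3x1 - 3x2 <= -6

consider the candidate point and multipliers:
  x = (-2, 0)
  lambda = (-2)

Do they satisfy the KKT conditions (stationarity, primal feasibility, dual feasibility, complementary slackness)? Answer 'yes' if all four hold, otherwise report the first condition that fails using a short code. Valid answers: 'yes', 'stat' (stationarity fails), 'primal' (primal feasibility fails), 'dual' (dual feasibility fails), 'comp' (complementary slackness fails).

Gradient of f: grad f(x) = Q x + c = (6, -6)
Constraint values g_i(x) = a_i^T x - b_i:
  g_1((-2, 0)) = 0
Stationarity residual: grad f(x) + sum_i lambda_i a_i = (0, 0)
  -> stationarity OK
Primal feasibility (all g_i <= 0): OK
Dual feasibility (all lambda_i >= 0): FAILS
Complementary slackness (lambda_i * g_i(x) = 0 for all i): OK

Verdict: the first failing condition is dual_feasibility -> dual.

dual


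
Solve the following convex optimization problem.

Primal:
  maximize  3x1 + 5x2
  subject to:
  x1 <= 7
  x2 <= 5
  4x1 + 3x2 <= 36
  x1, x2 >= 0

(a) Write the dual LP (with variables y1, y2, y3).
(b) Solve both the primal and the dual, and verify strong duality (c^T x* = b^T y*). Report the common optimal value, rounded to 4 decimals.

The standard primal-dual pair for 'max c^T x s.t. A x <= b, x >= 0' is:
  Dual:  min b^T y  s.t.  A^T y >= c,  y >= 0.

So the dual LP is:
  minimize  7y1 + 5y2 + 36y3
  subject to:
    y1 + 4y3 >= 3
    y2 + 3y3 >= 5
    y1, y2, y3 >= 0

Solving the primal: x* = (5.25, 5).
  primal value c^T x* = 40.75.
Solving the dual: y* = (0, 2.75, 0.75).
  dual value b^T y* = 40.75.
Strong duality: c^T x* = b^T y*. Confirmed.

40.75


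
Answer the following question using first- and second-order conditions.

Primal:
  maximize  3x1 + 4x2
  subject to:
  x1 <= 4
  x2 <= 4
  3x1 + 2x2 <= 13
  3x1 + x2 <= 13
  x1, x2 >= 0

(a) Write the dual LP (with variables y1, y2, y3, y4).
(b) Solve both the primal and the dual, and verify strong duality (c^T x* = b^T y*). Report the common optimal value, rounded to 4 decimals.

The standard primal-dual pair for 'max c^T x s.t. A x <= b, x >= 0' is:
  Dual:  min b^T y  s.t.  A^T y >= c,  y >= 0.

So the dual LP is:
  minimize  4y1 + 4y2 + 13y3 + 13y4
  subject to:
    y1 + 3y3 + 3y4 >= 3
    y2 + 2y3 + y4 >= 4
    y1, y2, y3, y4 >= 0

Solving the primal: x* = (1.6667, 4).
  primal value c^T x* = 21.
Solving the dual: y* = (0, 2, 1, 0).
  dual value b^T y* = 21.
Strong duality: c^T x* = b^T y*. Confirmed.

21


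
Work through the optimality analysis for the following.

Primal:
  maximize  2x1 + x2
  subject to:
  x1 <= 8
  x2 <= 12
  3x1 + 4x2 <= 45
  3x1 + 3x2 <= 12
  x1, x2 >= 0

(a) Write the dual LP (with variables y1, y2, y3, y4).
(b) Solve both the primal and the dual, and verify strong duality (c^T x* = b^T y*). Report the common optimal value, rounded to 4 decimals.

The standard primal-dual pair for 'max c^T x s.t. A x <= b, x >= 0' is:
  Dual:  min b^T y  s.t.  A^T y >= c,  y >= 0.

So the dual LP is:
  minimize  8y1 + 12y2 + 45y3 + 12y4
  subject to:
    y1 + 3y3 + 3y4 >= 2
    y2 + 4y3 + 3y4 >= 1
    y1, y2, y3, y4 >= 0

Solving the primal: x* = (4, 0).
  primal value c^T x* = 8.
Solving the dual: y* = (0, 0, 0, 0.6667).
  dual value b^T y* = 8.
Strong duality: c^T x* = b^T y*. Confirmed.

8


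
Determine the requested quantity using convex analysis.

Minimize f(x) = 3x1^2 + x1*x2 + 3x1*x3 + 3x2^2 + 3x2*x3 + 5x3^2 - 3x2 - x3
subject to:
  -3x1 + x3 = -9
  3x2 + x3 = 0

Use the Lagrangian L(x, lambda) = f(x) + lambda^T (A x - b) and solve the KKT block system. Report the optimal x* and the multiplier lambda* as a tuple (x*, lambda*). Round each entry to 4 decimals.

Form the Lagrangian:
  L(x, lambda) = (1/2) x^T Q x + c^T x + lambda^T (A x - b)
Stationarity (grad_x L = 0): Q x + c + A^T lambda = 0.
Primal feasibility: A x = b.

This gives the KKT block system:
  [ Q   A^T ] [ x     ]   [-c ]
  [ A    0  ] [ lambda ] = [ b ]

Solving the linear system:
  x*      = (2.58, 0.42, -1.26)
  lambda* = (4.04, 0.56)
  f(x*)   = 18.18

x* = (2.58, 0.42, -1.26), lambda* = (4.04, 0.56)


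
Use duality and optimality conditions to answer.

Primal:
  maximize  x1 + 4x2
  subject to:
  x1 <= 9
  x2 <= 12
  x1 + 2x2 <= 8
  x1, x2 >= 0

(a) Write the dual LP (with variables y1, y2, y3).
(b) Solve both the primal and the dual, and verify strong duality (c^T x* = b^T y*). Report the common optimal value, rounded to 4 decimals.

The standard primal-dual pair for 'max c^T x s.t. A x <= b, x >= 0' is:
  Dual:  min b^T y  s.t.  A^T y >= c,  y >= 0.

So the dual LP is:
  minimize  9y1 + 12y2 + 8y3
  subject to:
    y1 + y3 >= 1
    y2 + 2y3 >= 4
    y1, y2, y3 >= 0

Solving the primal: x* = (0, 4).
  primal value c^T x* = 16.
Solving the dual: y* = (0, 0, 2).
  dual value b^T y* = 16.
Strong duality: c^T x* = b^T y*. Confirmed.

16


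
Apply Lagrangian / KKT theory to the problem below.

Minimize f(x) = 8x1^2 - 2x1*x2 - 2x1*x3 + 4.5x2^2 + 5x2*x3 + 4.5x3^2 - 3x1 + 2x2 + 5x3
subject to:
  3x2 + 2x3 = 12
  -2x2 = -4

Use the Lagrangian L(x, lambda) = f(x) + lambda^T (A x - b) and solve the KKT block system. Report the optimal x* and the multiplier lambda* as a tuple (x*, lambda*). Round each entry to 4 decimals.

Form the Lagrangian:
  L(x, lambda) = (1/2) x^T Q x + c^T x + lambda^T (A x - b)
Stationarity (grad_x L = 0): Q x + c + A^T lambda = 0.
Primal feasibility: A x = b.

This gives the KKT block system:
  [ Q   A^T ] [ x     ]   [-c ]
  [ A    0  ] [ lambda ] = [ b ]

Solving the linear system:
  x*      = (0.8125, 2, 3)
  lambda* = (-20.1875, -13.5938)
  f(x*)   = 102.2188

x* = (0.8125, 2, 3), lambda* = (-20.1875, -13.5938)


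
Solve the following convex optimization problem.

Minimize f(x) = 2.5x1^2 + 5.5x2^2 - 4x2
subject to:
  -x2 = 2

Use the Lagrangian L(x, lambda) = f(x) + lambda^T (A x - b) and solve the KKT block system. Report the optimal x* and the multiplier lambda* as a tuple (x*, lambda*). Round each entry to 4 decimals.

Form the Lagrangian:
  L(x, lambda) = (1/2) x^T Q x + c^T x + lambda^T (A x - b)
Stationarity (grad_x L = 0): Q x + c + A^T lambda = 0.
Primal feasibility: A x = b.

This gives the KKT block system:
  [ Q   A^T ] [ x     ]   [-c ]
  [ A    0  ] [ lambda ] = [ b ]

Solving the linear system:
  x*      = (0, -2)
  lambda* = (-26)
  f(x*)   = 30

x* = (0, -2), lambda* = (-26)


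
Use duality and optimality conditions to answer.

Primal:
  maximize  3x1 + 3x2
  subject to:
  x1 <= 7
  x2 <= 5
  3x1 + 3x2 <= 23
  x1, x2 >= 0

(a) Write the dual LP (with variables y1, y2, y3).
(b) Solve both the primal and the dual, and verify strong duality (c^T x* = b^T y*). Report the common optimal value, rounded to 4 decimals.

The standard primal-dual pair for 'max c^T x s.t. A x <= b, x >= 0' is:
  Dual:  min b^T y  s.t.  A^T y >= c,  y >= 0.

So the dual LP is:
  minimize  7y1 + 5y2 + 23y3
  subject to:
    y1 + 3y3 >= 3
    y2 + 3y3 >= 3
    y1, y2, y3 >= 0

Solving the primal: x* = (2.6667, 5).
  primal value c^T x* = 23.
Solving the dual: y* = (0, 0, 1).
  dual value b^T y* = 23.
Strong duality: c^T x* = b^T y*. Confirmed.

23


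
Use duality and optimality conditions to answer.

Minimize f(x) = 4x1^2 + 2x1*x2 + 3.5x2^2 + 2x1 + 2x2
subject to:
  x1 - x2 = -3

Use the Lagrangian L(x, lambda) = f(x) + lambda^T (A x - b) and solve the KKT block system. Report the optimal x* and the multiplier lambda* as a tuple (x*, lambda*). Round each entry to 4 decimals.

Form the Lagrangian:
  L(x, lambda) = (1/2) x^T Q x + c^T x + lambda^T (A x - b)
Stationarity (grad_x L = 0): Q x + c + A^T lambda = 0.
Primal feasibility: A x = b.

This gives the KKT block system:
  [ Q   A^T ] [ x     ]   [-c ]
  [ A    0  ] [ lambda ] = [ b ]

Solving the linear system:
  x*      = (-1.6316, 1.3684)
  lambda* = (8.3158)
  f(x*)   = 12.2105

x* = (-1.6316, 1.3684), lambda* = (8.3158)


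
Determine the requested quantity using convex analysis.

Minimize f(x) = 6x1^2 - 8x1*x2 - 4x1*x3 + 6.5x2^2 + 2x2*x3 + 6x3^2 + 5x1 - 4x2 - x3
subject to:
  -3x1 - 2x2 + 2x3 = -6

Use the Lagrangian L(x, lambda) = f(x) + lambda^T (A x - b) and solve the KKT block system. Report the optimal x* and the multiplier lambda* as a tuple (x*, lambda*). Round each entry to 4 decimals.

Form the Lagrangian:
  L(x, lambda) = (1/2) x^T Q x + c^T x + lambda^T (A x - b)
Stationarity (grad_x L = 0): Q x + c + A^T lambda = 0.
Primal feasibility: A x = b.

This gives the KKT block system:
  [ Q   A^T ] [ x     ]   [-c ]
  [ A    0  ] [ lambda ] = [ b ]

Solving the linear system:
  x*      = (0.9879, 1.3141, -0.2041)
  lambda* = (2.386)
  f(x*)   = 7.1017

x* = (0.9879, 1.3141, -0.2041), lambda* = (2.386)


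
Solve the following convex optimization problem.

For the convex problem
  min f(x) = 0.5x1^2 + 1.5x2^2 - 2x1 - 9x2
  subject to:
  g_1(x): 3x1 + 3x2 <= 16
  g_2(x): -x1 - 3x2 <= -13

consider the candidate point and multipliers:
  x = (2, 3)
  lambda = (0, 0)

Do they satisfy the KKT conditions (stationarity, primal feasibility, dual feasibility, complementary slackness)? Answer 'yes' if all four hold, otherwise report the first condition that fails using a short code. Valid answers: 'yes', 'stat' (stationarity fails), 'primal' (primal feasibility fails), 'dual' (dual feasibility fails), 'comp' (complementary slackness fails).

Gradient of f: grad f(x) = Q x + c = (0, 0)
Constraint values g_i(x) = a_i^T x - b_i:
  g_1((2, 3)) = -1
  g_2((2, 3)) = 2
Stationarity residual: grad f(x) + sum_i lambda_i a_i = (0, 0)
  -> stationarity OK
Primal feasibility (all g_i <= 0): FAILS
Dual feasibility (all lambda_i >= 0): OK
Complementary slackness (lambda_i * g_i(x) = 0 for all i): OK

Verdict: the first failing condition is primal_feasibility -> primal.

primal


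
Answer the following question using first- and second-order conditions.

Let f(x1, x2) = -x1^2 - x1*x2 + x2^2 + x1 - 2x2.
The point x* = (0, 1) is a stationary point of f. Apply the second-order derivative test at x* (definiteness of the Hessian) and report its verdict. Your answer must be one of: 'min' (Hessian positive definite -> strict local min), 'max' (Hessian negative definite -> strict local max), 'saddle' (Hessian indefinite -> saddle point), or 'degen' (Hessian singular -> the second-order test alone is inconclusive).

Compute the Hessian H = grad^2 f:
  H = [[-2, -1], [-1, 2]]
Verify stationarity: grad f(x*) = H x* + g = (0, 0).
Eigenvalues of H: -2.2361, 2.2361.
Eigenvalues have mixed signs, so H is indefinite -> x* is a saddle point.

saddle


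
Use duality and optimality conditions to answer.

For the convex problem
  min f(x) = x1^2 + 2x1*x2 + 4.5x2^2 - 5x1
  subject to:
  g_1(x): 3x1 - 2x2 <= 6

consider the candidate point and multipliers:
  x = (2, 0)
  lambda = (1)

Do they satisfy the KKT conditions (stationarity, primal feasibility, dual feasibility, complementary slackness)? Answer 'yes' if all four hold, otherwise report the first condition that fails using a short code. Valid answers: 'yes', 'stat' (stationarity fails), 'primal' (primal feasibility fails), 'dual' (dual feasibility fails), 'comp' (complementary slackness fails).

Gradient of f: grad f(x) = Q x + c = (-1, 4)
Constraint values g_i(x) = a_i^T x - b_i:
  g_1((2, 0)) = 0
Stationarity residual: grad f(x) + sum_i lambda_i a_i = (2, 2)
  -> stationarity FAILS
Primal feasibility (all g_i <= 0): OK
Dual feasibility (all lambda_i >= 0): OK
Complementary slackness (lambda_i * g_i(x) = 0 for all i): OK

Verdict: the first failing condition is stationarity -> stat.

stat


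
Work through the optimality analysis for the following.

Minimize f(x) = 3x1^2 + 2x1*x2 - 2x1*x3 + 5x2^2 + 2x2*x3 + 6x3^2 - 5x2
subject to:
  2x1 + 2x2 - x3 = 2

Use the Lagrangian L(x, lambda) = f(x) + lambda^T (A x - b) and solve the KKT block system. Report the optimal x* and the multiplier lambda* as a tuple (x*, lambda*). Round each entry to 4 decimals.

Form the Lagrangian:
  L(x, lambda) = (1/2) x^T Q x + c^T x + lambda^T (A x - b)
Stationarity (grad_x L = 0): Q x + c + A^T lambda = 0.
Primal feasibility: A x = b.

This gives the KKT block system:
  [ Q   A^T ] [ x     ]   [-c ]
  [ A    0  ] [ lambda ] = [ b ]

Solving the linear system:
  x*      = (0.1007, 0.7873, -0.2239)
  lambda* = (-1.3134)
  f(x*)   = -0.6549

x* = (0.1007, 0.7873, -0.2239), lambda* = (-1.3134)
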